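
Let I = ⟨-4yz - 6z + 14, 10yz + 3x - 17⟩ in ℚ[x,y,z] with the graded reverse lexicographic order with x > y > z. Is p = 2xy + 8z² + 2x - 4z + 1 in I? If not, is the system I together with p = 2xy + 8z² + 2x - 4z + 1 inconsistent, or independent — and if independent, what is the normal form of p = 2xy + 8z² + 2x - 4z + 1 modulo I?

First compute the reduced Gröbner basis of I by Buchberger's algorithm.
f_1 = -4yz - 6z + 14, LT = yz.
f_2 = 10yz + 3x - 17, LT = yz.

S(f_1,f_2): lcm = yz. S = -3/10x + 3/2z - 9/5.
  reduce S modulo (f_1, f_2):
  remainder -3/10x + 3/2z - 9/5 ≠ 0; add h_3 = -3/10x + 3/2z - 9/5 to the basis.

The other S-polynomials (S(f_1,h_3), S(f_2,h_3)) all reduce to 0 modulo the current basis, so we have a Gröbner basis.
Inter-reduce: drop elements whose leading term is divisible by another's, tail-reduce, and make monic.
Reduced Gröbner basis: {yz + 3/2z - 7/2, x - 5z + 6}.
Label its elements g_1 = yz + 3/2z - 7/2, g_2 = x - 5z + 6.

Reduce p = 2xy + 8z² + 2x - 4z + 1 modulo G:
  leading term xy: subtract (2y)·g_2 from 2xy + 8z² + 2x - 4z + 1 → 10yz + 8z² + 2x - 12y - 4z + 1
  leading term yz: subtract (10)·g_1 from 10yz + 8z² + 2x - 12y - 4z + 1 → 8z² + 2x - 12y - 19z + 36
  leading term z²: no divisor's leading term divides it; move 8z² to the remainder.
  leading term x: subtract (2)·g_2 from 2x - 12y - 19z + 36 → -12y - 9z + 24
  leading term y: no divisor's leading term divides it; move -12y to the remainder.
  leading term z: no divisor's leading term divides it; move -9z to the remainder.
  leading term 1: no divisor's leading term divides it; move 24 to the remainder.
  normal form = 8z² - 12y - 9z + 24.
The normal form is nonzero, so p ∉ I. Since p minus its normal form lies in I, I + (p) = I + (r) where r = 8z² - 12y - 9z + 24; decide whether this ideal is the whole ring.
Run Buchberger on G together with r (pairs among the g_i already reduce to 0 since G is a Gröbner basis):
g_1 = yz + 3/2z - 7/2, LT = yz.
g_2 = x - 5z + 6, LT = x.
r = 8z² - 12y - 9z + 24, LT = z².

S(g_1,r): lcm = yz². S = 3/2y² + 9/8yz + 3/2z² - 3y - 7/2z.
  reduce S modulo (g_1, g_2, r):
  remainder 3/2y² - ¾y - 7/2z - 9/16 ≠ 0; add m_4 = 3/2y² - ¾y - 7/2z - 9/16 to the basis.

The other S-polynomials (S(g_1,g_2), S(g_2,r), S(g_1,m_4), S(g_2,m_4), S(r,m_4)) all reduce to 0 modulo the current basis, so we have a Gröbner basis.
Inter-reduce: drop elements whose leading term is divisible by another's, tail-reduce, and make monic.
Reduced Gröbner basis: {y² - ½y - 7/3z - ⅜, yz + 3/2z - 7/2, z² - 3/2y - 9/8z + 3, x - 5z + 6}.
The reduced Gröbner basis of I + (p) is {y² - ½y - 7/3z - ⅜, yz + 3/2z - 7/2, z² - 3/2y - 9/8z + 3, x - 5z + 6} ≠ {1}, a proper ideal, so the enlarged system stays consistent: p is independent of I, with normal form 8z² - 12y - 9z + 24.

The remainder on division by a Gröbner basis is unique — it is the normal form.

2xy + 8z² + 2x - 4z + 1 is independent of I; its normal form modulo I is 8z² - 12y - 9z + 24.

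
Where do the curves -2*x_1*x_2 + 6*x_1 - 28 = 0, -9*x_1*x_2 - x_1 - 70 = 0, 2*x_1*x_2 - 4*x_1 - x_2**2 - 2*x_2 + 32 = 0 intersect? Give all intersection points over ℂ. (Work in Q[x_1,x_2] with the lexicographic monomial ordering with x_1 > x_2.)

{(2, -4)}

Compute a lex Gröbner basis by Buchberger's algorithm.
f_1 = -2*x_1*x_2 + 6*x_1 - 28, LT = x_1*x_2.
f_2 = -9*x_1*x_2 - x_1 - 70, LT = x_1*x_2.
f_3 = 2*x_1*x_2 - 4*x_1 - x_2**2 - 2*x_2 + 32, LT = x_1*x_2.

S(f_1,f_2): lcm = x_1*x_2. S = -28/9*x_1 + 56/9.
  leading term x_1: no divisor's leading term divides it; move -28/9*x_1 to the remainder.
  leading term 1: no divisor's leading term divides it; move 56/9 to the remainder.
  remainder -28/9*x_1 + 56/9 ≠ 0; add h_4 = -28/9*x_1 + 56/9 to the basis.

S(f_1,f_3): lcm = x_1*x_2. S = -x_1 + 1/2*x_2**2 + x_2 - 2.
  leading term x_1: subtract (9/28)·h_4 from -x_1 + 1/2*x_2**2 + x_2 - 2 → 1/2*x_2**2 + x_2 - 4
  leading term x_2**2: no divisor's leading term divides it; move 1/2*x_2**2 to the remainder.
  leading term x_2: no divisor's leading term divides it; move x_2 to the remainder.
  leading term 1: no divisor's leading term divides it; move -4 to the remainder.
  remainder 1/2*x_2**2 + x_2 - 4 ≠ 0; add h_5 = 1/2*x_2**2 + x_2 - 4 to the basis.

S(f_2,f_3): lcm = x_1*x_2. S = 19/9*x_1 + 1/2*x_2**2 + x_2 - 74/9.
  leading term x_1: subtract (-19/28)·h_4 from 19/9*x_1 + 1/2*x_2**2 + x_2 - 74/9 → 1/2*x_2**2 + x_2 - 4
  leading term x_2**2: subtract (1)·h_5 from 1/2*x_2**2 + x_2 - 4 → 0
  remainder 0.

S(f_1,h_4): lcm = x_1*x_2. S = -3*x_1 + 2*x_2 + 14.
  leading term x_1: subtract (27/28)·h_4 from -3*x_1 + 2*x_2 + 14 → 2*x_2 + 8
  leading term x_2: no divisor's leading term divides it; move 2*x_2 to the remainder.
  leading term 1: no divisor's leading term divides it; move 8 to the remainder.
  remainder 2*x_2 + 8 ≠ 0; add h_6 = 2*x_2 + 8 to the basis.

S(f_2,h_4): lcm = x_1*x_2. S = 1/9*x_1 + 2*x_2 + 70/9.
  leading term x_1: subtract (-1/28)·h_4 from 1/9*x_1 + 2*x_2 + 70/9 → 2*x_2 + 8
  leading term x_2: subtract (1)·h_6 from 2*x_2 + 8 → 0
  remainder 0.

S(f_3,h_4): lcm = x_1*x_2. S = -2*x_1 - 1/2*x_2**2 + x_2 + 16.
  leading term x_1: subtract (9/14)·h_4 from -2*x_1 - 1/2*x_2**2 + x_2 + 16 → -1/2*x_2**2 + x_2 + 12
  leading term x_2**2: subtract (-1)·h_5 from -1/2*x_2**2 + x_2 + 12 → 2*x_2 + 8
  leading term x_2: subtract (1)·h_6 from 2*x_2 + 8 → 0
  remainder 0.

S(f_1,h_5): lcm = x_1*x_2**2. S = -5*x_1*x_2 + 8*x_1 + 14*x_2.
  leading term x_1*x_2: subtract (5/2)·f_1 from -5*x_1*x_2 + 8*x_1 + 14*x_2 → -7*x_1 + 14*x_2 + 70
  leading term x_1: subtract (9/4)·h_4 from -7*x_1 + 14*x_2 + 70 → 14*x_2 + 56
  leading term x_2: subtract (7)·h_6 from 14*x_2 + 56 → 0
  remainder 0.

S(f_2,h_5): lcm = x_1*x_2**2. S = -17/9*x_1*x_2 + 8*x_1 + 70/9*x_2.
  leading term x_1*x_2: subtract (17/18)·f_1 from -17/9*x_1*x_2 + 8*x_1 + 70/9*x_2 → 7/3*x_1 + 70/9*x_2 + 238/9
  leading term x_1: subtract (-3/4)·h_4 from 7/3*x_1 + 70/9*x_2 + 238/9 → 70/9*x_2 + 280/9
  leading term x_2: subtract (35/9)·h_6 from 70/9*x_2 + 280/9 → 0
  remainder 0.

S(f_3,h_5): lcm = x_1*x_2**2. S = -4*x_1*x_2 + 8*x_1 - 1/2*x_2**3 - x_2**2 + 16*x_2.
  leading term x_1*x_2: subtract (2)·f_1 from -4*x_1*x_2 + 8*x_1 - 1/2*x_2**3 - x_2**2 + 16*x_2 → -4*x_1 - 1/2*x_2**3 - x_2**2 + 16*x_2 + 56
  leading term x_1: subtract (9/7)·h_4 from -4*x_1 - 1/2*x_2**3 - x_2**2 + 16*x_2 + 56 → -1/2*x_2**3 - x_2**2 + 16*x_2 + 48
  leading term x_2**3: subtract (-x_2)·h_5 from -1/2*x_2**3 - x_2**2 + 16*x_2 + 48 → 12*x_2 + 48
  leading term x_2: subtract (6)·h_6 from 12*x_2 + 48 → 0
  remainder 0.

S(h_4,h_5): leading monomials are coprime, so the S-polynomial reduces to 0 (Buchberger's first criterion).
S(f_1,h_6): lcm = x_1*x_2. S = -7*x_1 + 14.
  leading term x_1: subtract (9/4)·h_4 from -7*x_1 + 14 → 0
  remainder 0.

S(f_2,h_6): lcm = x_1*x_2. S = -35/9*x_1 + 70/9.
  leading term x_1: subtract (5/4)·h_4 from -35/9*x_1 + 70/9 → 0
  remainder 0.

S(f_3,h_6): lcm = x_1*x_2. S = -6*x_1 - 1/2*x_2**2 - x_2 + 16.
  leading term x_1: subtract (27/14)·h_4 from -6*x_1 - 1/2*x_2**2 - x_2 + 16 → -1/2*x_2**2 - x_2 + 4
  leading term x_2**2: subtract (-1)·h_5 from -1/2*x_2**2 - x_2 + 4 → 0
  remainder 0.

S(h_4,h_6): leading monomials are coprime, so the S-polynomial reduces to 0 (Buchberger's first criterion).
S(h_5,h_6): lcm = x_2**2. S = -2*x_2 - 8.
  leading term x_2: subtract (-1)·h_6 from -2*x_2 - 8 → 0
  remainder 0.

Every S-polynomial of the final basis reduces to 0, so we have a Gröbner basis.
Inter-reduce: drop elements whose leading term is divisible by another's, tail-reduce, and make monic.
Reduced Gröbner basis: {x_1 - 2, x_2 + 4}.

Elimination: the polynomial x_2 + 4 lies in the elimination ideal for x_2, so x_2 ∈ {-4}. For each such x_2, the remaining basis elements (now univariate) give the rest of the solution.
  x_2 = -4: the earlier basis element becomes x_1 - 2 = 0, giving x_1 = 2 — point (2, -4).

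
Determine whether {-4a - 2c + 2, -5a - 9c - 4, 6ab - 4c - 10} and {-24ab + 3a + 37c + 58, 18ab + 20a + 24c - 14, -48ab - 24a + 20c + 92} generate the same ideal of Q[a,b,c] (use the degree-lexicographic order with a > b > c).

Yes, the ideals are equal.

Equality of ideals is decidable: compute both reduced Gröbner bases (unique for the ordering) and check whether they agree.
Buchberger on the first generating set:
f_1 = -4a - 2c + 2, LT = a.
f_2 = -5a - 9c - 4, LT = a.
f_3 = 6ab - 4c - 10, LT = ab.

S(f_1,f_2): lcm = a. S = -13/10c - 13/10.
  reduce S modulo (f_1, f_2, f_3):
  remainder -13/10c - 13/10 ≠ 0; add g_4 = -13/10c - 13/10 to the basis.

S(f_1,f_3): lcm = ab. S = 1/2bc - 1/2b + 2/3c + 5/3.
  reduce S modulo (f_1, f_2, f_3, g_4):
  remainder -b + 1 ≠ 0; add g_5 = -b + 1 to the basis.

The other S-polynomials (S(f_2,f_3), S(f_1,g_4), S(f_2,g_4), S(f_3,g_4), S(f_1,g_5), S(f_2,g_5), S(f_3,g_5), S(g_4,g_5)) all reduce to 0 modulo the current basis, so we have a Gröbner basis.
Inter-reduce: drop elements whose leading term is divisible by another's, tail-reduce, and make monic.
Reduced Gröbner basis: {a - 1, b - 1, c + 1}.

Buchberger on the second generating set:
h_1 = -24ab + 3a + 37c + 58, LT = ab.
h_2 = 18ab + 20a + 24c - 14, LT = ab.
h_3 = -48ab - 24a + 20c + 92, LT = ab.

S(h_1,h_2): lcm = ab. S = -89/72a - 23/8c - 59/36.
  reduce S modulo (h_1, h_2, h_3):
  remainder -89/72a - 23/8c - 59/36 ≠ 0; add k_4 = -89/72a - 23/8c - 59/36 to the basis.

S(h_1,h_3): lcm = ab. S = -5/8a - 9/8c - 1/2.
  reduce S modulo (h_1, h_2, h_3, k_4):
  remainder 117/356c + 117/356 ≠ 0; add k_5 = 117/356c + 117/356 to the basis.

S(h_1,k_4): lcm = ab. S = -207/89bc - 1/8a - 118/89b - 37/24c - 29/12.
  reduce S modulo (h_1, h_2, h_3, k_4, k_5):
  remainder b - 1 ≠ 0; add k_6 = b - 1 to the basis.

The other S-polynomials (S(h_2,h_3), S(h_2,k_4), S(h_3,k_4), S(h_1,k_5), S(h_2,k_5), S(h_3,k_5), S(k_4,k_5), S(h_1,k_6), S(h_2,k_6), S(h_3,k_6), S(k_4,k_6), S(k_5,k_6)) all reduce to 0 modulo the current basis, so we have a Gröbner basis.
Inter-reduce: drop elements whose leading term is divisible by another's, tail-reduce, and make monic.
Reduced Gröbner basis: {a - 1, b - 1, c + 1}.

These coincide, so the ideals are equal.
The choice of monomial ordering does not affect the verdict — as long as both bases are computed under the same ordering, their equality decides ideal equality.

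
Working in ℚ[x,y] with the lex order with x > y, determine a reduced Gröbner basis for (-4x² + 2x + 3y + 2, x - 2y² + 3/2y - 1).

G = {x - 2y² + 3/2y - 1, y⁴ - 3/2y³ + 21/16y² - ¾y}

f_1 = -4x² + 2x + 3y + 2, LT = x².
f_2 = x - 2y² + 3/2y - 1, LT = x.

S(f_1,f_2): lcm = x². S = 2xy² - 3/2xy + ½x - ¾y - ½.
  reduce S modulo (f_1, f_2):
  remainder 4y⁴ - 6y³ + 21/4y² - 3y ≠ 0; add g_3 = 4y⁴ - 6y³ + 21/4y² - 3y to the basis.

The other S-polynomials (S(f_1,g_3), S(f_2,g_3)) all reduce to 0 modulo the current basis, so we have a Gröbner basis.
Inter-reduce: drop elements whose leading term is divisible by another's, tail-reduce, and make monic.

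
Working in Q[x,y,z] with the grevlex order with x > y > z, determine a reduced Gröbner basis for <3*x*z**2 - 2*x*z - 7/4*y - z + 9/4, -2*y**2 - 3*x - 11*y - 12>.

G = {x*z**2 - 2/3*x*z - 7/12*y - 1/3*z + 3/4, y**2 + 3/2*x + 11/2*y + 6}

f_1 = 3*x*z**2 - 2*x*z - 7/4*y - z + 9/4, LT = x*z**2.
f_2 = -2*y**2 - 3*x - 11*y - 12, LT = y**2.

The S-polynomials (S(f_1,f_2)) all reduce to 0 modulo the current basis, so we have a Gröbner basis.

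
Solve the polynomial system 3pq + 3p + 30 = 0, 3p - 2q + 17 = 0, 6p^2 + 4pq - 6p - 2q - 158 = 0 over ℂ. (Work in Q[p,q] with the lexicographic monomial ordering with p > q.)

{(-5, 1)}

Compute a lex Gröbner basis by Buchberger's algorithm.
f_1 = 3pq + 3p + 30, LT = pq.
f_2 = 3p - 2q + 17, LT = p.
f_3 = 6p^2 + 4pq - 6p - 2q - 158, LT = p^2.

S(f_1,f_2): lcm = pq. S = p + 2/3q^2 - 17/3q + 10.
  leading term p: subtract (1/3)·f_2 from p + 2/3q^2 - 17/3q + 10 → 2/3q^2 - 5q + 13/3
  leading term q^2: no divisor's leading term divides it; move 2/3q^2 to the remainder.
  leading term q: no divisor's leading term divides it; move -5q to the remainder.
  leading term 1: no divisor's leading term divides it; move 13/3 to the remainder.
  remainder 2/3q^2 - 5q + 13/3 ≠ 0; add h_4 = 2/3q^2 - 5q + 13/3 to the basis.

S(f_1,f_3): lcm = p^2q. S = p^2 - 2/3pq^2 + pq + 10p + 1/3q^2 + 79/3q.
  leading term p^2: subtract (1/3p)·f_2 from p^2 - 2/3pq^2 + pq + 10p + 1/3q^2 + 79/3q → -2/3pq^2 + 5/3pq + 13/3p + 1/3q^2 + 79/3q
  leading term pq^2: subtract (-2/9q)·f_1 from -2/3pq^2 + 5/3pq + 13/3p + 1/3q^2 + 79/3q → 7/3pq + 13/3p + 1/3q^2 + 33q
  leading term pq: subtract (7/9)·f_1 from 7/3pq + 13/3p + 1/3q^2 + 33q → 2p + 1/3q^2 + 33q - 70/3
  leading term p: subtract (2/3)·f_2 from 2p + 1/3q^2 + 33q - 70/3 → 1/3q^2 + 103/3q - 104/3
  leading term q^2: subtract (1/2)·h_4 from 1/3q^2 + 103/3q - 104/3 → 221/6q - 221/6
  leading term q: no divisor's leading term divides it; move 221/6q to the remainder.
  leading term 1: no divisor's leading term divides it; move -221/6 to the remainder.
  remainder 221/6q - 221/6 ≠ 0; add h_5 = 221/6q - 221/6 to the basis.

The other S-polynomials (S(f_2,f_3), S(f_1,h_4), S(f_2,h_4), S(f_3,h_4), S(f_1,h_5), S(f_2,h_5), S(f_3,h_5), S(h_4,h_5)) all reduce to 0 modulo the current basis, so we have a Gröbner basis.
Inter-reduce: drop elements whose leading term is divisible by another's, tail-reduce, and make monic.
Reduced Gröbner basis: {p + 5, q - 1}.

Since the basis is lex-ordered, q - 1 is univariate in q. Its roots are {1}. Back-substituting each root into the other basis elements fixes the other coordinates.
  q = 1: the earlier basis element becomes p + 5 = 0, giving p = -5 — point (-5, 1).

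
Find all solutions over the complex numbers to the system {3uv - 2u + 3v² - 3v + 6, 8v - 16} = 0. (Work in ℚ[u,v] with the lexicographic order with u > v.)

{(-3, 2)}

Compute a lex Gröbner basis by Buchberger's algorithm.
f_1 = 3uv - 2u + 3v² - 3v + 6, LT = uv.
f_2 = 8v - 16, LT = v.

S(f_1,f_2): lcm = uv. S = 4/3u + v² - v + 2.
  leading term u: no divisor's leading term divides it; move 4/3u to the remainder.
  leading term v²: subtract (⅛v)·f_2 from v² - v + 2 → v + 2
  leading term v: subtract (⅛)·f_2 from v + 2 → 4
  leading term 1: no divisor's leading term divides it; move 4 to the remainder.
  remainder 4/3u + 4 ≠ 0; add h_3 = 4/3u + 4 to the basis.

The other S-polynomials (S(f_1,h_3), S(f_2,h_3)) all reduce to 0 modulo the current basis, so we have a Gröbner basis.
Inter-reduce: drop elements whose leading term is divisible by another's, tail-reduce, and make monic.
Reduced Gröbner basis: {u + 3, v - 2}.

The lex basis is triangular: the last element involves only v. Solving v - 2 = 0 gives v ∈ {2}; substituting each value into the earlier elements determines the remaining variables.
  v = 2: the earlier basis element becomes u + 3 = 0, giving u = -3 — point (-3, 2).
Substituting each solution back into the original system confirms all equations vanish.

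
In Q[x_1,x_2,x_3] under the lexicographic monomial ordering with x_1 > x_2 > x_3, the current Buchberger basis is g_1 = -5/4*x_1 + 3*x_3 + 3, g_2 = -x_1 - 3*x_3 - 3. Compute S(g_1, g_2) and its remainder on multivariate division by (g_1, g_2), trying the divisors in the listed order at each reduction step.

S(g_1, g_2) = -27/5*x_3 - 27/5; remainder on division = -27/5*x_3 - 27/5.

lcm(LM(g_1), LM(g_2)) = x_1.
S = (lcm/LT(g_1))·g_1 − (lcm/LT(g_2))·g_2 = -27/5*x_3 - 27/5.
Reduce S modulo (g_1, g_2) in that order:
  leading term x_3: no divisor's leading term divides it; move -27/5*x_3 to the remainder.
  leading term 1: no divisor's leading term divides it; move -27/5 to the remainder.
The remainder -27/5*x_3 - 27/5 is nonzero, so it would be added as the next basis element.
An S-polynomial is built so that the two leading terms cancel; whether anything survives reduction is exactly the Gröbner-basis criterion.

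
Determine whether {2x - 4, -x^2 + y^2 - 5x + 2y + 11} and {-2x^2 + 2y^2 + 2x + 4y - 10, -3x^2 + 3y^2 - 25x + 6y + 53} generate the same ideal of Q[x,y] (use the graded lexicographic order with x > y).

Two ideals are equal iff their reduced Gröbner bases coincide (the reduced basis is unique for a fixed ordering).
Buchberger on the first generating set:
f_1 = 2x - 4, LT = x.
f_2 = -x^2 + y^2 - 5x + 2y + 11, LT = x^2.

S(f_1,f_2): lcm = x^2. S = y^2 - 7x + 2y + 11.
  leading term y^2: no divisor's leading term divides it; move y^2 to the remainder.
  leading term x: subtract (-7/2)·f_1 from -7x + 2y + 11 → 2y - 3
  leading term y: no divisor's leading term divides it; move 2y to the remainder.
  leading term 1: no divisor's leading term divides it; move -3 to the remainder.
  remainder y^2 + 2y - 3 ≠ 0; add g_3 = y^2 + 2y - 3 to the basis.

S(f_1,g_3): leading monomials are coprime, so the S-polynomial reduces to 0 (Buchberger's first criterion).
S(f_2,g_3): leading monomials are coprime, so the S-polynomial reduces to 0 (Buchberger's first criterion).
Every S-polynomial of the final basis reduces to 0, so we have a Gröbner basis.
Inter-reduce: drop elements whose leading term is divisible by another's, tail-reduce, and make monic.
Reduced Gröbner basis: {y^2 + 2y - 3, x - 2}.

Buchberger on the second generating set:
h_1 = -2x^2 + 2y^2 + 2x + 4y - 10, LT = x^2.
h_2 = -3x^2 + 3y^2 - 25x + 6y + 53, LT = x^2.

S(h_1,h_2): lcm = x^2. S = -28/3x + 68/3.
  leading term x: no divisor's leading term divides it; move -28/3x to the remainder.
  leading term 1: no divisor's leading term divides it; move 68/3 to the remainder.
  remainder -28/3x + 68/3 ≠ 0; add k_3 = -28/3x + 68/3 to the basis.

S(h_1,k_3): lcm = x^2. S = -y^2 + 10/7x - 2y + 5.
  leading term y^2: no divisor's leading term divides it; move -y^2 to the remainder.
  leading term x: subtract (-15/98)·k_3 from 10/7x - 2y + 5 → -2y + 415/49
  leading term y: no divisor's leading term divides it; move -2y to the remainder.
  leading term 1: no divisor's leading term divides it; move 415/49 to the remainder.
  remainder -y^2 - 2y + 415/49 ≠ 0; add k_4 = -y^2 - 2y + 415/49 to the basis.

S(h_2,k_3): lcm = x^2. S = -y^2 + 226/21x - 2y - 53/3.
  leading term y^2: subtract (1)·k_4 from -y^2 + 226/21x - 2y - 53/3 → 226/21x - 3842/147
  leading term x: subtract (-113/98)·k_3 from 226/21x - 3842/147 → 0
  remainder 0.

S(h_1,k_4): leading monomials are coprime, so the S-polynomial reduces to 0 (Buchberger's first criterion).
S(h_2,k_4): leading monomials are coprime, so the S-polynomial reduces to 0 (Buchberger's first criterion).
S(k_3,k_4): leading monomials are coprime, so the S-polynomial reduces to 0 (Buchberger's first criterion).
Every S-polynomial of the final basis reduces to 0, so we have a Gröbner basis.
Inter-reduce: drop elements whose leading term is divisible by another's, tail-reduce, and make monic.
Reduced Gröbner basis: {y^2 + 2y - 415/49, x - 17/7}.

Since the reduced bases disagree, the two ideals are not the same.

No, the ideals differ.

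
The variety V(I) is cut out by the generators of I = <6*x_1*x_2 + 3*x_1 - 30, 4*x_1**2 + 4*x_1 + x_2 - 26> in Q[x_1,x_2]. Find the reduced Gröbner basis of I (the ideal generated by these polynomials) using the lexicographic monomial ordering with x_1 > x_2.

G = {x_1 + 1/20*x_2**2 - 51/40*x_2 + 7/20, x_2**3 - 25*x_2**2 - 23/4*x_2 + 207/2}

f_1 = 6*x_1*x_2 + 3*x_1 - 30, LT = x_1*x_2.
f_2 = 4*x_1**2 + 4*x_1 + x_2 - 26, LT = x_1**2.

S(f_1,f_2): lcm = x_1**2*x_2. S = 1/2*x_1**2 - x_1*x_2 - 5*x_1 - 1/4*x_2**2 + 13/2*x_2.
  leading term x_1**2: subtract (1/8)·f_2 from 1/2*x_1**2 - x_1*x_2 - 5*x_1 - 1/4*x_2**2 + 13/2*x_2 → -x_1*x_2 - 11/2*x_1 - 1/4*x_2**2 + 51/8*x_2 + 13/4
  leading term x_1*x_2: subtract (-1/6)·f_1 from -x_1*x_2 - 11/2*x_1 - 1/4*x_2**2 + 51/8*x_2 + 13/4 → -5*x_1 - 1/4*x_2**2 + 51/8*x_2 - 7/4
  leading term x_1: no divisor's leading term divides it; move -5*x_1 to the remainder.
  leading term x_2**2: no divisor's leading term divides it; move -1/4*x_2**2 to the remainder.
  leading term x_2: no divisor's leading term divides it; move 51/8*x_2 to the remainder.
  leading term 1: no divisor's leading term divides it; move -7/4 to the remainder.
  remainder -5*x_1 - 1/4*x_2**2 + 51/8*x_2 - 7/4 ≠ 0; add g_3 = -5*x_1 - 1/4*x_2**2 + 51/8*x_2 - 7/4 to the basis.

S(f_1,g_3): lcm = x_1*x_2. S = 1/2*x_1 - 1/20*x_2**3 + 51/40*x_2**2 - 7/20*x_2 - 5.
  leading term x_1: subtract (-1/10)·g_3 from 1/2*x_1 - 1/20*x_2**3 + 51/40*x_2**2 - 7/20*x_2 - 5 → -1/20*x_2**3 + 5/4*x_2**2 + 23/80*x_2 - 207/40
  leading term x_2**3: no divisor's leading term divides it; move -1/20*x_2**3 to the remainder.
  leading term x_2**2: no divisor's leading term divides it; move 5/4*x_2**2 to the remainder.
  leading term x_2: no divisor's leading term divides it; move 23/80*x_2 to the remainder.
  leading term 1: no divisor's leading term divides it; move -207/40 to the remainder.
  remainder -1/20*x_2**3 + 5/4*x_2**2 + 23/80*x_2 - 207/40 ≠ 0; add g_4 = -1/20*x_2**3 + 5/4*x_2**2 + 23/80*x_2 - 207/40 to the basis.

The other S-polynomials (S(f_2,g_3), S(f_1,g_4), S(f_2,g_4), S(g_3,g_4)) all reduce to 0 modulo the current basis, so we have a Gröbner basis.
Inter-reduce: drop elements whose leading term is divisible by another's, tail-reduce, and make monic.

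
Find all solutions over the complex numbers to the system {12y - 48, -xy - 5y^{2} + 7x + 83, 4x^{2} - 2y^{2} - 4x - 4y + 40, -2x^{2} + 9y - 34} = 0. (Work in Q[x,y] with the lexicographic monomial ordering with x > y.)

{(-1, 4)}

Compute a lex Gröbner basis by Buchberger's algorithm.
f_1 = 12y - 48, LT = y.
f_2 = -xy + 7x - 5y^{2} + 83, LT = xy.
f_3 = 4x^{2} - 4x - 2y^{2} - 4y + 40, LT = x^{2}.
f_4 = -2x^{2} + 9y - 34, LT = x^{2}.

S(f_1,f_2): lcm = xy. S = 3x - 5y^{2} + 83.
  leading term x: no divisor's leading term divides it; move 3x to the remainder.
  leading term y^{2}: subtract (-\tfrac{5}{12}y)·f_1 from -5y^{2} + 83 → -20y + 83
  leading term y: subtract (-\tfrac{5}{3})·f_1 from -20y + 83 → 3
  leading term 1: no divisor's leading term divides it; move 3 to the remainder.
  remainder 3x + 3 ≠ 0; add h_5 = 3x + 3 to the basis.

S(f_1,f_3): leading monomials are coprime, so the S-polynomial reduces to 0 (Buchberger's first criterion).
S(f_1,f_4): leading monomials are coprime, so the S-polynomial reduces to 0 (Buchberger's first criterion).
S(f_2,f_3): lcm = x^{2}y. S = -7x^{2} + 5xy^{2} + xy - 83x + \tfrac{1}{2}y^{3} + y^{2} - 10y.
  leading term x^{2}: subtract (-\tfrac{7}{4})·f_3 from -7x^{2} + 5xy^{2} + xy - 83x + \tfrac{1}{2}y^{3} + y^{2} - 10y → 5xy^{2} + xy - 90x + \tfrac{1}{2}y^{3} - \tfrac{5}{2}y^{2} - 17y + 70
  leading term xy^{2}: subtract (\tfrac{5}{12}xy)·f_1 from 5xy^{2} + xy - 90x + \tfrac{1}{2}y^{3} - \tfrac{5}{2}y^{2} - 17y + 70 → 21xy - 90x + \tfrac{1}{2}y^{3} - \tfrac{5}{2}y^{2} - 17y + 70
  leading term xy: subtract (\tfrac{7}{4}x)·f_1 from 21xy - 90x + \tfrac{1}{2}y^{3} - \tfrac{5}{2}y^{2} - 17y + 70 → -6x + \tfrac{1}{2}y^{3} - \tfrac{5}{2}y^{2} - 17y + 70
  leading term x: subtract (-2)·h_5 from -6x + \tfrac{1}{2}y^{3} - \tfrac{5}{2}y^{2} - 17y + 70 → \tfrac{1}{2}y^{3} - \tfrac{5}{2}y^{2} - 17y + 76
  leading term y^{3}: subtract (\tfrac{1}{24}y^{2})·f_1 from \tfrac{1}{2}y^{3} - \tfrac{5}{2}y^{2} - 17y + 76 → -\tfrac{1}{2}y^{2} - 17y + 76
  leading term y^{2}: subtract (-\tfrac{1}{24}y)·f_1 from -\tfrac{1}{2}y^{2} - 17y + 76 → -19y + 76
  leading term y: subtract (-\tfrac{19}{12})·f_1 from -19y + 76 → 0
  remainder 0.

S(f_2,f_4): lcm = x^{2}y. S = -7x^{2} + 5xy^{2} - 83x + \tfrac{9}{2}y^{2} - 17y.
  leading term x^{2}: subtract (-\tfrac{7}{4})·f_3 from -7x^{2} + 5xy^{2} - 83x + \tfrac{9}{2}y^{2} - 17y → 5xy^{2} - 90x + y^{2} - 24y + 70
  leading term xy^{2}: subtract (\tfrac{5}{12}xy)·f_1 from 5xy^{2} - 90x + y^{2} - 24y + 70 → 20xy - 90x + y^{2} - 24y + 70
  leading term xy: subtract (\tfrac{5}{3}x)·f_1 from 20xy - 90x + y^{2} - 24y + 70 → -10x + y^{2} - 24y + 70
  leading term x: subtract (-\tfrac{10}{3})·h_5 from -10x + y^{2} - 24y + 70 → y^{2} - 24y + 80
  leading term y^{2}: subtract (\tfrac{1}{12}y)·f_1 from y^{2} - 24y + 80 → -20y + 80
  leading term y: subtract (-\tfrac{5}{3})·f_1 from -20y + 80 → 0
  remainder 0.

S(f_3,f_4): lcm = x^{2}. S = -x - \tfrac{1}{2}y^{2} + \tfrac{7}{2}y - 7.
  leading term x: subtract (-\tfrac{1}{3})·h_5 from -x - \tfrac{1}{2}y^{2} + \tfrac{7}{2}y - 7 → -\tfrac{1}{2}y^{2} + \tfrac{7}{2}y - 6
  leading term y^{2}: subtract (-\tfrac{1}{24}y)·f_1 from -\tfrac{1}{2}y^{2} + \tfrac{7}{2}y - 6 → \tfrac{3}{2}y - 6
  leading term y: subtract (\tfrac{1}{8})·f_1 from \tfrac{3}{2}y - 6 → 0
  remainder 0.

S(f_1,h_5): leading monomials are coprime, so the S-polynomial reduces to 0 (Buchberger's first criterion).
S(f_2,h_5): lcm = xy. S = -7x + 5y^{2} - y - 83.
  leading term x: subtract (-\tfrac{7}{3})·h_5 from -7x + 5y^{2} - y - 83 → 5y^{2} - y - 76
  leading term y^{2}: subtract (\tfrac{5}{12}y)·f_1 from 5y^{2} - y - 76 → 19y - 76
  leading term y: subtract (\tfrac{19}{12})·f_1 from 19y - 76 → 0
  remainder 0.

S(f_3,h_5): lcm = x^{2}. S = -2x - \tfrac{1}{2}y^{2} - y + 10.
  leading term x: subtract (-\tfrac{2}{3})·h_5 from -2x - \tfrac{1}{2}y^{2} - y + 10 → -\tfrac{1}{2}y^{2} - y + 12
  leading term y^{2}: subtract (-\tfrac{1}{24}y)·f_1 from -\tfrac{1}{2}y^{2} - y + 12 → -3y + 12
  leading term y: subtract (-\tfrac{1}{4})·f_1 from -3y + 12 → 0
  remainder 0.

S(f_4,h_5): lcm = x^{2}. S = -x - \tfrac{9}{2}y + 17.
  leading term x: subtract (-\tfrac{1}{3})·h_5 from -x - \tfrac{9}{2}y + 17 → -\tfrac{9}{2}y + 18
  leading term y: subtract (-\tfrac{3}{8})·f_1 from -\tfrac{9}{2}y + 18 → 0
  remainder 0.

Every S-polynomial of the final basis reduces to 0, so we have a Gröbner basis.
Inter-reduce: drop elements whose leading term is divisible by another's, tail-reduce, and make monic.
Reduced Gröbner basis: {x + 1, y - 4}.

The lex basis is triangular: the last element involves only y. Solving y - 4 = 0 gives y ∈ {4}; substituting each value into the earlier elements determines the remaining variables.
  y = 4: the earlier basis element becomes x + 1 = 0, giving x = -1 — point (-1, 4).
Each listed point satisfies every original equation (direct substitution).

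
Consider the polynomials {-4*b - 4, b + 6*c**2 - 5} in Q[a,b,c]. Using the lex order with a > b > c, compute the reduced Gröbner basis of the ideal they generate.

The reduced Gröbner basis is the canonical form of the ideal for this ordering.

f_1 = -4*b - 4, LT = b.
f_2 = b + 6*c**2 - 5, LT = b.

S(f_1,f_2): lcm = b. S = -6*c**2 + 6.
  leading term c**2: no divisor's leading term divides it; move -6*c**2 to the remainder.
  leading term 1: no divisor's leading term divides it; move 6 to the remainder.
  remainder -6*c**2 + 6 ≠ 0; add g_3 = -6*c**2 + 6 to the basis.

S(f_1,g_3): leading monomials are coprime, so the S-polynomial reduces to 0 (Buchberger's first criterion).
S(f_2,g_3): leading monomials are coprime, so the S-polynomial reduces to 0 (Buchberger's first criterion).
Every S-polynomial of the final basis reduces to 0, so we have a Gröbner basis.
Inter-reduce: drop elements whose leading term is divisible by another's, tail-reduce, and make monic.

G = {b + 1, c**2 - 1}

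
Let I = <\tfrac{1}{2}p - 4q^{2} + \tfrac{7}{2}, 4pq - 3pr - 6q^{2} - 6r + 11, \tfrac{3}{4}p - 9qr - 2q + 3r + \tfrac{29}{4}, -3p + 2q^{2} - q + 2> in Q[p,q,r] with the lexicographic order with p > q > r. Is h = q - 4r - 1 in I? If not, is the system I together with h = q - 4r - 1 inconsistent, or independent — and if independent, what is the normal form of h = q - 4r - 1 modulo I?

First compute the reduced Gröbner basis of I by Buchberger's algorithm.
f_1 = \tfrac{1}{2}p - 4q^{2} + \tfrac{7}{2}, LT = p.
f_2 = 4pq - 3pr - 6q^{2} - 6r + 11, LT = pq.
f_3 = \tfrac{3}{4}p - 9qr - 2q + 3r + \tfrac{29}{4}, LT = p.
f_4 = -3p + 2q^{2} - q + 2, LT = p.

S(f_1,f_2): lcm = pq. S = \tfrac{3}{4}pr - 8q^{3} + \tfrac{3}{2}q^{2} + 7q + \tfrac{3}{2}r - \tfrac{11}{4}.
  reduce S modulo (f_1, f_2, f_3, f_4):
  remainder -8q^{3} + 6q^{2}r + \tfrac{3}{2}q^{2} + 7q - \tfrac{15}{4}r - \tfrac{11}{4} ≠ 0; add k_5 = -8q^{3} + 6q^{2}r + \tfrac{3}{2}q^{2} + 7q - \tfrac{15}{4}r - \tfrac{11}{4} to the basis.

S(f_1,f_3): lcm = p. S = -8q^{2} + 12qr + \tfrac{8}{3}q - 4r - \tfrac{8}{3}.
  reduce S modulo (f_1, f_2, f_3, f_4, k_5):
  remainder -8q^{2} + 12qr + \tfrac{8}{3}q - 4r - \tfrac{8}{3} ≠ 0; add k_6 = -8q^{2} + 12qr + \tfrac{8}{3}q - 4r - \tfrac{8}{3} to the basis.

S(f_1,f_4): lcm = p. S = -\tfrac{22}{3}q^{2} - \tfrac{1}{3}q + \tfrac{23}{3}.
  reduce S modulo (f_1, f_2, f_3, f_4, k_5, k_6):
  remainder -11qr - \tfrac{25}{9}q + \tfrac{11}{3}r + \tfrac{91}{9} ≠ 0; add k_7 = -11qr - \tfrac{25}{9}q + \tfrac{11}{3}r + \tfrac{91}{9} to the basis.

S(f_2,f_3): lcm = pq. S = -\tfrac{3}{4}pr + 12q^{2}r + \tfrac{7}{6}q^{2} - 4qr - \tfrac{29}{3}q - \tfrac{3}{2}r + \tfrac{11}{4}.
  reduce S modulo (f_1, f_2, f_3, f_4, k_5, k_6, k_7):
  remainder -\tfrac{37639}{4356}q + \tfrac{1135}{132}r + \tfrac{46}{1089} ≠ 0; add k_8 = -\tfrac{37639}{4356}q + \tfrac{1135}{132}r + \tfrac{46}{1089} to the basis.

S(f_2,f_4): lcm = pq. S = -\tfrac{3}{4}pr + \tfrac{2}{3}q^{3} - \tfrac{11}{6}q^{2} + \tfrac{2}{3}q - \tfrac{3}{2}r + \tfrac{11}{4}.
  reduce S modulo (f_1, f_2, f_3, f_4, k_5, k_6, k_7, k_8):
  remainder -\tfrac{36541}{37639}r + \tfrac{36541}{37639} ≠ 0; add k_9 = -\tfrac{36541}{37639}r + \tfrac{36541}{37639} to the basis.

The other S-polynomials (S(f_3,f_4), S(f_1,k_5), S(f_2,k_5), S(f_3,k_5), S(f_4,k_5), S(f_1,k_6), S(f_2,k_6), S(f_3,k_6), S(f_4,k_6), S(k_5,k_6), S(f_1,k_7), S(f_2,k_7), S(f_3,k_7), S(f_4,k_7), S(k_5,k_7), S(k_6,k_7), S(f_1,k_8), S(f_2,k_8), S(f_3,k_8), S(f_4,k_8), S(k_5,k_8), S(k_6,k_8), S(k_7,k_8), S(f_1,k_9), S(f_2,k_9), S(f_3,k_9), S(f_4,k_9), S(k_5,k_9), S(k_6,k_9), S(k_7,k_9), S(k_8,k_9)) all reduce to 0 modulo the current basis, so we have a Gröbner basis.
Inter-reduce: drop elements whose leading term is divisible by another's, tail-reduce, and make monic.
Reduced Gröbner basis: {p - 1, q - 1, r - 1}.
Label its elements g_1 = p - 1, g_2 = q - 1, g_3 = r - 1.

Reduce h = q - 4r - 1 modulo G:
  leading term q: subtract (1)·g_2 from q - 4r - 1 → -4r
  leading term r: subtract (-4)·g_3 from -4r → -4
  leading term 1: no divisor's leading term divides it; move -4 to the remainder.
  normal form = -4.
The normal form is nonzero, so h ∉ I. Since h minus its normal form lies in I, I + (h) = I + (n) where n = -4; decide whether this ideal is the whole ring.
Here n = -4 is a nonzero constant, hence a unit: 1 ∈ I + (h), the Gröbner basis of I + (h) is {1}, and the enlarged system has no common solution — adjoining h is inconsistent.

The remainder on division by a Gröbner basis is unique — it is the normal form.

Adjoining q - 4r - 1 makes the ideal the whole ring: the system is inconsistent.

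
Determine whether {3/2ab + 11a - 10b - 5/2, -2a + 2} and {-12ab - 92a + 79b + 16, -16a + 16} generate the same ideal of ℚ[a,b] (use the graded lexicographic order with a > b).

No, the ideals differ.

For a fixed monomial order, each ideal has a unique reduced Gröbner basis; comparing bases decides equality.
Buchberger on the first generating set:
f_1 = 3/2ab + 11a - 10b - 5/2, LT = ab.
f_2 = -2a + 2, LT = a.

S(f_1,f_2): lcm = ab. S = 22/3a - 17/3b - 5/3.
  reduce S modulo (f_1, f_2):
  remainder -17/3b + 17/3 ≠ 0; add g_3 = -17/3b + 17/3 to the basis.

The other S-polynomials (S(f_1,g_3), S(f_2,g_3)) all reduce to 0 modulo the current basis, so we have a Gröbner basis.
Inter-reduce: drop elements whose leading term is divisible by another's, tail-reduce, and make monic.
Reduced Gröbner basis: {a - 1, b - 1}.

Buchberger on the second generating set:
h_1 = -12ab - 92a + 79b + 16, LT = ab.
h_2 = -16a + 16, LT = a.

S(h_1,h_2): lcm = ab. S = 23/3a - 67/12b - 4/3.
  reduce S modulo (h_1, h_2):
  remainder -67/12b + 19/3 ≠ 0; add k_3 = -67/12b + 19/3 to the basis.

The other S-polynomials (S(h_1,k_3), S(h_2,k_3)) all reduce to 0 modulo the current basis, so we have a Gröbner basis.
Inter-reduce: drop elements whose leading term is divisible by another's, tail-reduce, and make monic.
Reduced Gröbner basis: {a - 1, b - 76/67}.

The bases are distinct; the ideals are different.
The same test decides containment: I ⊆ J iff every generator of I reduces to 0 modulo a Gröbner basis of J.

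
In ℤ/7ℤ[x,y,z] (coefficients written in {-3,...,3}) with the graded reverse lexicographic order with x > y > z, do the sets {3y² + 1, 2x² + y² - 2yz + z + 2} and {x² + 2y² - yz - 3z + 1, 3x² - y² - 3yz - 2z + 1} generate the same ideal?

No, the ideals differ.

Two ideals are equal iff their reduced Gröbner bases coincide (the reduced basis is unique for a fixed ordering).
Buchberger on the first generating set:
f_1 = 3y² + 1, LT = y².
f_2 = 2x² + y² - 2yz + z + 2, LT = x².

The S-polynomials (S(f_1,f_2)) all reduce to 0 modulo the current basis, so we have a Gröbner basis.
Inter-reduce: drop elements whose leading term is divisible by another's, tail-reduce, and make monic.
Reduced Gröbner basis: {x² - yz - 3z + 2, y² - 2}.

Buchberger on the second generating set:
h_1 = x² + 2y² - yz - 3z + 1, LT = x².
h_2 = 3x² - y² - 3yz - 2z + 1, LT = x².

S(h_1,h_2): lcm = x². S = 3.
  leading term 1: no divisor's leading term divides it; move 3 to the remainder.
  remainder 3 ≠ 0; add k_3 = 3 to the basis.

The other S-polynomials (S(h_1,k_3), S(h_2,k_3)) all reduce to 0 modulo the current basis, so we have a Gröbner basis.
Inter-reduce: drop elements whose leading term is divisible by another's, tail-reduce, and make monic.
Reduced Gröbner basis: {1}.

These differ, so the ideals are not equal.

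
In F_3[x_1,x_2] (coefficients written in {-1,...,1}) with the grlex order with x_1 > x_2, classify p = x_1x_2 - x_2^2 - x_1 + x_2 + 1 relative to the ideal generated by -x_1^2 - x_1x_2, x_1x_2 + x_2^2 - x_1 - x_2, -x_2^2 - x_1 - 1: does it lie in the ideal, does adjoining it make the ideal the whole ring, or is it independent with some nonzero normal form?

x_1x_2 - x_2^2 - x_1 + x_2 + 1 lies in I (it reduces to 0).

First compute the reduced Gröbner basis of I by Buchberger's algorithm.
f_1 = -x_1^2 - x_1x_2, LT = x_1^2.
f_2 = x_1x_2 + x_2^2 - x_1 - x_2, LT = x_1x_2.
f_3 = -x_2^2 - x_1 - 1, LT = x_2^2.

S(f_2,f_3): lcm = x_1x_2^2. S = x_2^3 - x_1^2 - x_1x_2 - x_2^2 - x_1.
  leading term x_2^3: subtract (-x_2)·f_3 from x_2^3 - x_1^2 - x_1x_2 - x_2^2 - x_1 → -x_1^2 + x_1x_2 - x_2^2 - x_1 - x_2
  leading term x_1^2: subtract (1)·f_1 from -x_1^2 + x_1x_2 - x_2^2 - x_1 - x_2 → -x_1x_2 - x_2^2 - x_1 - x_2
  leading term x_1x_2: subtract (-1)·f_2 from -x_1x_2 - x_2^2 - x_1 - x_2 → x_1 + x_2
  leading term x_1: no divisor's leading term divides it; move x_1 to the remainder.
  leading term x_2: no divisor's leading term divides it; move x_2 to the remainder.
  remainder x_1 + x_2 ≠ 0; add h_4 = x_1 + x_2 to the basis.

The other S-polynomials (S(f_1,f_2), S(f_1,f_3), S(f_1,h_4), S(f_2,h_4), S(f_3,h_4)) all reduce to 0 modulo the current basis, so we have a Gröbner basis.
Inter-reduce: drop elements whose leading term is divisible by another's, tail-reduce, and make monic.
Reduced Gröbner basis: {x_2^2 - x_2 + 1, x_1 + x_2}.
Label its elements g_1 = x_2^2 - x_2 + 1, g_2 = x_1 + x_2.

Reduce p = x_1x_2 - x_2^2 - x_1 + x_2 + 1 modulo G:
  leading term x_1x_2: subtract (x_2)·g_2 from x_1x_2 - x_2^2 - x_1 + x_2 + 1 → x_2^2 - x_1 + x_2 + 1
  leading term x_2^2: subtract (1)·g_1 from x_2^2 - x_1 + x_2 + 1 → -x_1 - x_2
  leading term x_1: subtract (-1)·g_2 from -x_1 - x_2 → 0
  normal form = 0.
Since the normal form is 0, p ∈ I.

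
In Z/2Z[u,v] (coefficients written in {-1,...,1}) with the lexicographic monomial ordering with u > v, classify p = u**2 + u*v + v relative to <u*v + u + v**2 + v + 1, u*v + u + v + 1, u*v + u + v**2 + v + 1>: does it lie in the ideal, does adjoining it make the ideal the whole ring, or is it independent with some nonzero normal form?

First compute the reduced Gröbner basis of I by Buchberger's algorithm.
f_1 = u*v + u + v**2 + v + 1, LT = u*v.
f_2 = u*v + u + v + 1, LT = u*v.
f_3 = u*v + u + v**2 + v + 1, LT = u*v.

S(f_1,f_2): lcm = u*v. S = v**2.
  leading term v**2: no divisor's leading term divides it; move v**2 to the remainder.
  remainder v**2 ≠ 0; add h_4 = v**2 to the basis.

S(f_1,f_3): lcm = u*v. S = 0.
  remainder 0.

S(f_2,f_3): lcm = u*v. S = v**2.
  leading term v**2: subtract (1)·h_4 from v**2 → 0
  remainder 0.

S(f_1,h_4): lcm = u*v**2. S = u*v + v**3 + v**2 + v.
  leading term u*v: subtract (1)·f_1 from u*v + v**3 + v**2 + v → u + v**3 + 1
  leading term u: no divisor's leading term divides it; move u to the remainder.
  leading term v**3: subtract (v)·h_4 from v**3 + 1 → 1
  leading term 1: no divisor's leading term divides it; move 1 to the remainder.
  remainder u + 1 ≠ 0; add h_5 = u + 1 to the basis.

S(f_2,h_4): lcm = u*v**2. S = u*v + v**2 + v.
  leading term u*v: subtract (1)·f_1 from u*v + v**2 + v → u + 1
  leading term u: subtract (1)·h_5 from u + 1 → 0
  remainder 0.

S(f_3,h_4): lcm = u*v**2. S = u*v + v**3 + v**2 + v.
  leading term u*v: subtract (1)·f_1 from u*v + v**3 + v**2 + v → u + v**3 + 1
  leading term u: subtract (1)·h_5 from u + v**3 + 1 → v**3
  leading term v**3: subtract (v)·h_4 from v**3 → 0
  remainder 0.

S(f_1,h_5): lcm = u*v. S = u + v**2 + 1.
  leading term u: subtract (1)·h_5 from u + v**2 + 1 → v**2
  leading term v**2: subtract (1)·h_4 from v**2 → 0
  remainder 0.

S(f_2,h_5): lcm = u*v. S = u + 1.
  leading term u: subtract (1)·h_5 from u + 1 → 0
  remainder 0.

S(f_3,h_5): lcm = u*v. S = u + v**2 + 1.
  leading term u: subtract (1)·h_5 from u + v**2 + 1 → v**2
  leading term v**2: subtract (1)·h_4 from v**2 → 0
  remainder 0.

S(h_4,h_5): leading monomials are coprime, so the S-polynomial reduces to 0 (Buchberger's first criterion).
Every S-polynomial of the final basis reduces to 0, so we have a Gröbner basis.
Inter-reduce: drop elements whose leading term is divisible by another's, tail-reduce, and make monic.
Reduced Gröbner basis: {u + 1, v**2}.
Label its elements g_1 = u + 1, g_2 = v**2.

Reduce p = u**2 + u*v + v modulo G:
  leading term u**2: subtract (u)·g_1 from u**2 + u*v + v → u*v + u + v
  leading term u*v: subtract (v)·g_1 from u*v + u + v → u
  leading term u: subtract (1)·g_1 from u → 1
  leading term 1: no divisor's leading term divides it; move 1 to the remainder.
  normal form = 1.
The normal form is nonzero, so p ∉ I. Since p minus its normal form lies in I, I + (p) = I + (r) where r = 1; decide whether this ideal is the whole ring.
Here r = 1 is a nonzero constant, hence a unit: 1 ∈ I + (p), the Gröbner basis of I + (p) is {1}, and the enlarged system has no common solution — adjoining p is inconsistent.

Adjoining u**2 + u*v + v makes the ideal the whole ring: the system is inconsistent.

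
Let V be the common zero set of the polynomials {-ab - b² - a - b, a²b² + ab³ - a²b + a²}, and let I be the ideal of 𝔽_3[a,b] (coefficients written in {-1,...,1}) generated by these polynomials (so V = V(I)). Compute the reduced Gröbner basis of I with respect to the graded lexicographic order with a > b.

G = {b³ - b² + a + b, a² - b² - a - b, ab + b² + a + b}

f_1 = -ab - b² - a - b, LT = ab.
f_2 = a²b² + ab³ - a²b + a², LT = a²b².

S(f_1,f_2): lcm = a²b². S = -a²b + ab² - a².
  leading term a²b: subtract (a)·f_1 from -a²b + ab² - a² → -ab² + ab
  leading term ab²: subtract (b)·f_1 from -ab² + ab → b³ - ab + b²
  leading term b³: no divisor's leading term divides it; move b³ to the remainder.
  leading term ab: subtract (1)·f_1 from -ab + b² → -b² + a + b
  leading term b²: no divisor's leading term divides it; move -b² to the remainder.
  leading term a: no divisor's leading term divides it; move a to the remainder.
  leading term b: no divisor's leading term divides it; move b to the remainder.
  remainder b³ - b² + a + b ≠ 0; add g_3 = b³ - b² + a + b to the basis.

S(f_1,g_3): lcm = ab³. S = b⁴ - ab² + b³ - a² - ab.
  leading term b⁴: subtract (b)·g_3 from b⁴ - ab² + b³ - a² - ab → -ab² - b³ - a² + ab - b²
  leading term ab²: subtract (b)·f_1 from -ab² - b³ - a² + ab - b² → -a² - ab
  leading term a²: no divisor's leading term divides it; move -a² to the remainder.
  leading term ab: subtract (1)·f_1 from -ab → b² + a + b
  leading term b²: no divisor's leading term divides it; move b² to the remainder.
  leading term a: no divisor's leading term divides it; move a to the remainder.
  leading term b: no divisor's leading term divides it; move b to the remainder.
  remainder -a² + b² + a + b ≠ 0; add g_4 = -a² + b² + a + b to the basis.

S(f_2,g_3): lcm = a²b³. S = ab⁴ - a³.
  leading term ab⁴: subtract (-b³)·f_1 from ab⁴ - a³ → -b⁵ - ab³ - b⁴ - a³
  leading term b⁵: subtract (-b²)·g_3 from -b⁵ - ab³ - b⁴ - a³ → -ab³ + b⁴ - a³ + ab² + b³
  leading term ab³: subtract (b²)·f_1 from -ab³ + b⁴ - a³ + ab² + b³ → -b⁴ - a³ - ab² - b³
  leading term b⁴: subtract (-b)·g_3 from -b⁴ - a³ - ab² - b³ → -a³ - ab² + b³ + ab + b²
  leading term a³: subtract (a)·g_4 from -a³ - ab² + b³ + ab + b² → ab² + b³ - a² + b²
  leading term ab²: subtract (-b)·f_1 from ab² + b³ - a² + b² → -a² - ab
  leading term a²: subtract (1)·g_4 from -a² - ab → -ab - b² - a - b
  leading term ab: subtract (1)·f_1 from -ab - b² - a - b → 0
  remainder 0.

S(f_1,g_4): lcm = a²b. S = ab² + b³ + a² - ab + b².
  leading term ab²: subtract (-b)·f_1 from ab² + b³ + a² - ab + b² → a² + ab
  leading term a²: subtract (-1)·g_4 from a² + ab → ab + b² + a + b
  leading term ab: subtract (-1)·f_1 from ab + b² + a + b → 0
  remainder 0.

S(f_2,g_4): lcm = a²b². S = ab³ + b⁴ - a²b + ab² + b³ + a².
  leading term ab³: subtract (-b²)·f_1 from ab³ + b⁴ - a²b + ab² + b³ + a² → -a²b + a²
  leading term a²b: subtract (a)·f_1 from -a²b + a² → ab² - a² + ab
  leading term ab²: subtract (-b)·f_1 from ab² - a² + ab → -b³ - a² - b²
  leading term b³: subtract (-1)·g_3 from -b³ - a² - b² → -a² + b² + a + b
  leading term a²: subtract (1)·g_4 from -a² + b² + a + b → 0
  remainder 0.

S(g_3,g_4): leading monomials are coprime, so the S-polynomial reduces to 0 (Buchberger's first criterion).
Every S-polynomial of the final basis reduces to 0, so we have a Gröbner basis.
Inter-reduce: drop elements whose leading term is divisible by another's, tail-reduce, and make monic.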